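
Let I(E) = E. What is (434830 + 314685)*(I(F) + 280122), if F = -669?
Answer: 209454215295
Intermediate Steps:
(434830 + 314685)*(I(F) + 280122) = (434830 + 314685)*(-669 + 280122) = 749515*279453 = 209454215295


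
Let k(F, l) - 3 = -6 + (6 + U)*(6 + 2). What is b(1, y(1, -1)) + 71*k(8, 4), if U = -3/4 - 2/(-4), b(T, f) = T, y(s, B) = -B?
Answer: 3054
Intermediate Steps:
U = -¼ (U = -3*¼ - 2*(-¼) = -¾ + ½ = -¼ ≈ -0.25000)
k(F, l) = 43 (k(F, l) = 3 + (-6 + (6 - ¼)*(6 + 2)) = 3 + (-6 + (23/4)*8) = 3 + (-6 + 46) = 3 + 40 = 43)
b(1, y(1, -1)) + 71*k(8, 4) = 1 + 71*43 = 1 + 3053 = 3054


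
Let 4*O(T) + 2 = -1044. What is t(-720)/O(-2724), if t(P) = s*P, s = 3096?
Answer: 4458240/523 ≈ 8524.4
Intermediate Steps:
t(P) = 3096*P
O(T) = -523/2 (O(T) = -½ + (¼)*(-1044) = -½ - 261 = -523/2)
t(-720)/O(-2724) = (3096*(-720))/(-523/2) = -2229120*(-2/523) = 4458240/523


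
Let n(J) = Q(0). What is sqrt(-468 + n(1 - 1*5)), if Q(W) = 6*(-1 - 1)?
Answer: 4*I*sqrt(30) ≈ 21.909*I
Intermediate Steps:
Q(W) = -12 (Q(W) = 6*(-2) = -12)
n(J) = -12
sqrt(-468 + n(1 - 1*5)) = sqrt(-468 - 12) = sqrt(-480) = 4*I*sqrt(30)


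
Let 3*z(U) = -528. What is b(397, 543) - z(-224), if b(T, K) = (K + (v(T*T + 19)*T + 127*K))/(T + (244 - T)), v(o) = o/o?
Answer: 112845/244 ≈ 462.48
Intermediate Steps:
z(U) = -176 (z(U) = (⅓)*(-528) = -176)
v(o) = 1
b(T, K) = T/244 + 32*K/61 (b(T, K) = (K + (1*T + 127*K))/(T + (244 - T)) = (K + (T + 127*K))/244 = (T + 128*K)*(1/244) = T/244 + 32*K/61)
b(397, 543) - z(-224) = ((1/244)*397 + (32/61)*543) - 1*(-176) = (397/244 + 17376/61) + 176 = 69901/244 + 176 = 112845/244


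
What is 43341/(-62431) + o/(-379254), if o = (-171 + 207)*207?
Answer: -2817080571/3946201079 ≈ -0.71387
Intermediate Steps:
o = 7452 (o = 36*207 = 7452)
43341/(-62431) + o/(-379254) = 43341/(-62431) + 7452/(-379254) = 43341*(-1/62431) + 7452*(-1/379254) = -43341/62431 - 1242/63209 = -2817080571/3946201079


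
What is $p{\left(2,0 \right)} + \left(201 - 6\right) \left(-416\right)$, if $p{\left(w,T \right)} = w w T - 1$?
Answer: $-81121$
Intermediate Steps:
$p{\left(w,T \right)} = -1 + T w^{2}$ ($p{\left(w,T \right)} = w^{2} T - 1 = T w^{2} - 1 = -1 + T w^{2}$)
$p{\left(2,0 \right)} + \left(201 - 6\right) \left(-416\right) = \left(-1 + 0 \cdot 2^{2}\right) + \left(201 - 6\right) \left(-416\right) = \left(-1 + 0 \cdot 4\right) + 195 \left(-416\right) = \left(-1 + 0\right) - 81120 = -1 - 81120 = -81121$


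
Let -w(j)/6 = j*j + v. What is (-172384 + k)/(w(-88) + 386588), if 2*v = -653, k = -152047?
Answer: -324431/342083 ≈ -0.94840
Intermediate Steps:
v = -653/2 (v = (½)*(-653) = -653/2 ≈ -326.50)
w(j) = 1959 - 6*j² (w(j) = -6*(j*j - 653/2) = -6*(j² - 653/2) = -6*(-653/2 + j²) = 1959 - 6*j²)
(-172384 + k)/(w(-88) + 386588) = (-172384 - 152047)/((1959 - 6*(-88)²) + 386588) = -324431/((1959 - 6*7744) + 386588) = -324431/((1959 - 46464) + 386588) = -324431/(-44505 + 386588) = -324431/342083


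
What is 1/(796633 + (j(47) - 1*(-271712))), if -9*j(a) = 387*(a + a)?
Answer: 1/1064303 ≈ 9.3958e-7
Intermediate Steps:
j(a) = -86*a (j(a) = -43*(a + a) = -43*2*a = -86*a)
1/(796633 + (j(47) - 1*(-271712))) = 1/(796633 + (-86*47 - 1*(-271712))) = 1/(796633 + (-4042 + 271712)) = 1/(796633 + 267670) = 1/1064303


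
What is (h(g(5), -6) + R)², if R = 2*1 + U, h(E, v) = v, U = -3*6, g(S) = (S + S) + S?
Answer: 484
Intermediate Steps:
g(S) = 3*S (g(S) = 2*S + S = 3*S)
U = -18
R = -16 (R = 2*1 - 18 = 2 - 18 = -16)
(h(g(5), -6) + R)² = (-6 - 16)² = (-22)² = 484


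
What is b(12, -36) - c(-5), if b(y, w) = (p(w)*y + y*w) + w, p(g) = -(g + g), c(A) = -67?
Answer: 463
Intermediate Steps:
p(g) = -2*g
b(y, w) = w - w*y (b(y, w) = ((-2*w)*y + y*w) + w = (-2*w*y + w*y) + w = -w*y + w = w - w*y)
b(12, -36) - c(-5) = -36*(1 - 1*12) - 1*(-67) = -36*(1 - 12) + 67 = -36*(-11) + 67 = 396 + 67 = 463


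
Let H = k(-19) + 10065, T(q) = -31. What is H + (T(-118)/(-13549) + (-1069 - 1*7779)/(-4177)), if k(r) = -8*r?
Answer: 578342676580/56594173 ≈ 10219.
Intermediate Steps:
H = 10217 (H = -8*(-19) + 10065 = 152 + 10065 = 10217)
H + (T(-118)/(-13549) + (-1069 - 1*7779)/(-4177)) = 10217 + (-31/(-13549) + (-1069 - 1*7779)/(-4177)) = 10217 + (-31*(-1/13549) + (-1069 - 7779)*(-1/4177)) = 10217 + (31/13549 - 8848*(-1/4177)) = 10217 + (31/13549 + 8848/4177) = 10217 + 120011039/56594173 = 578342676580/56594173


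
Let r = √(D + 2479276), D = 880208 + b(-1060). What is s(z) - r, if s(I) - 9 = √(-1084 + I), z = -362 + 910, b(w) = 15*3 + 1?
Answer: 9 - √3359530 + 2*I*√134 ≈ -1823.9 + 23.152*I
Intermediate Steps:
b(w) = 46 (b(w) = 45 + 1 = 46)
D = 880254 (D = 880208 + 46 = 880254)
z = 548
s(I) = 9 + √(-1084 + I)
r = √3359530 (r = √(880254 + 2479276) = √3359530 ≈ 1832.9)
s(z) - r = (9 + √(-1084 + 548)) - √3359530 = (9 + √(-536)) - √3359530 = (9 + 2*I*√134) - √3359530 = 9 - √3359530 + 2*I*√134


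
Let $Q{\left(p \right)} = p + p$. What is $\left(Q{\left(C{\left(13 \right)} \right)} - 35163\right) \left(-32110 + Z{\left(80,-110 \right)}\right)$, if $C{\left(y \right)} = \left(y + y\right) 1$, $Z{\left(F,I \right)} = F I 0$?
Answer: $1127414210$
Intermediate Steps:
$Z{\left(F,I \right)} = 0$
$C{\left(y \right)} = 2 y$ ($C{\left(y \right)} = 2 y 1 = 2 y$)
$Q{\left(p \right)} = 2 p$
$\left(Q{\left(C{\left(13 \right)} \right)} - 35163\right) \left(-32110 + Z{\left(80,-110 \right)}\right) = \left(2 \cdot 2 \cdot 13 - 35163\right) \left(-32110 + 0\right) = \left(2 \cdot 26 - 35163\right) \left(-32110\right) = \left(52 - 35163\right) \left(-32110\right) = \left(-35111\right) \left(-32110\right) = 1127414210$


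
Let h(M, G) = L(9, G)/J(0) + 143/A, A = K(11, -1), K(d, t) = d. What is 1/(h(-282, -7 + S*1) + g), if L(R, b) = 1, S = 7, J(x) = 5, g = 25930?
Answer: 5/129716 ≈ 3.8546e-5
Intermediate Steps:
A = 11
h(M, G) = 66/5 (h(M, G) = 1/5 + 143/11 = 1*(⅕) + 143*(1/11) = ⅕ + 13 = 66/5)
1/(h(-282, -7 + S*1) + g) = 1/(66/5 + 25930) = 1/(129716/5) = 5/129716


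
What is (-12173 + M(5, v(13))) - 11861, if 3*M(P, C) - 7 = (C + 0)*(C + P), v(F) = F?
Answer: -71861/3 ≈ -23954.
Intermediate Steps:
M(P, C) = 7/3 + C*(C + P)/3 (M(P, C) = 7/3 + ((C + 0)*(C + P))/3 = 7/3 + (C*(C + P))/3 = 7/3 + C*(C + P)/3)
(-12173 + M(5, v(13))) - 11861 = (-12173 + (7/3 + (⅓)*13² + (⅓)*13*5)) - 11861 = (-12173 + (7/3 + (⅓)*169 + 65/3)) - 11861 = (-12173 + (7/3 + 169/3 + 65/3)) - 11861 = (-12173 + 241/3) - 11861 = -36278/3 - 11861 = -71861/3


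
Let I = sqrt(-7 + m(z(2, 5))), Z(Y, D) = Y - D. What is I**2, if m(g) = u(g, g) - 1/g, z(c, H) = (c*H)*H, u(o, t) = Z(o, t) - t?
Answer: -2851/50 ≈ -57.020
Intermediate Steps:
u(o, t) = o - 2*t (u(o, t) = (o - t) - t = o - 2*t)
z(c, H) = c*H**2 (z(c, H) = (H*c)*H = c*H**2)
m(g) = -g - 1/g (m(g) = (g - 2*g) - 1/g = -g - 1/g)
I = I*sqrt(5702)/10 (I = sqrt(-7 + (-2*5**2 - 1/(2*5**2))) = sqrt(-7 + (-2*25 - 1/(2*25))) = sqrt(-7 + (-1*50 - 1/50)) = sqrt(-7 + (-50 - 1*1/50)) = sqrt(-7 + (-50 - 1/50)) = sqrt(-7 - 2501/50) = sqrt(-2851/50) = I*sqrt(5702)/10 ≈ 7.5512*I)
I**2 = (I*sqrt(5702)/10)**2 = -2851/50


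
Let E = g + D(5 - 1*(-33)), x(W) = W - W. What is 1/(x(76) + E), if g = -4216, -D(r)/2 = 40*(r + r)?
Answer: -1/10296 ≈ -9.7125e-5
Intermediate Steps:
x(W) = 0
D(r) = -160*r (D(r) = -80*(r + r) = -80*2*r = -160*r)
E = -10296 (E = -4216 - 160*(5 - 1*(-33)) = -4216 - 160*(5 + 33) = -4216 - 160*38 = -4216 - 6080 = -10296)
1/(x(76) + E) = 1/(0 - 10296) = 1/(-10296) = -1/10296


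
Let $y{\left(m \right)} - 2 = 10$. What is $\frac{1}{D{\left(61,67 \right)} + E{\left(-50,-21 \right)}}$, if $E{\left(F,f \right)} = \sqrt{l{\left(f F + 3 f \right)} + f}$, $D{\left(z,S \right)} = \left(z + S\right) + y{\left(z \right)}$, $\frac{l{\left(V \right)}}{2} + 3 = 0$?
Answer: $\frac{140}{19627} - \frac{3 i \sqrt{3}}{19627} \approx 0.007133 - 0.00026475 i$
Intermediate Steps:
$y{\left(m \right)} = 12$ ($y{\left(m \right)} = 2 + 10 = 12$)
$l{\left(V \right)} = -6$ ($l{\left(V \right)} = -6 + 2 \cdot 0 = -6 + 0 = -6$)
$D{\left(z,S \right)} = 12 + S + z$ ($D{\left(z,S \right)} = \left(z + S\right) + 12 = \left(S + z\right) + 12 = 12 + S + z$)
$E{\left(F,f \right)} = \sqrt{-6 + f}$
$\frac{1}{D{\left(61,67 \right)} + E{\left(-50,-21 \right)}} = \frac{1}{\left(12 + 67 + 61\right) + \sqrt{-6 - 21}} = \frac{1}{140 + \sqrt{-27}} = \frac{1}{140 + 3 i \sqrt{3}}$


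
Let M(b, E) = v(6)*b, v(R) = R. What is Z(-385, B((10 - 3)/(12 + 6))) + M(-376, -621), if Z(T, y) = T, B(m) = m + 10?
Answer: -2641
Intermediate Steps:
B(m) = 10 + m
M(b, E) = 6*b
Z(-385, B((10 - 3)/(12 + 6))) + M(-376, -621) = -385 + 6*(-376) = -385 - 2256 = -2641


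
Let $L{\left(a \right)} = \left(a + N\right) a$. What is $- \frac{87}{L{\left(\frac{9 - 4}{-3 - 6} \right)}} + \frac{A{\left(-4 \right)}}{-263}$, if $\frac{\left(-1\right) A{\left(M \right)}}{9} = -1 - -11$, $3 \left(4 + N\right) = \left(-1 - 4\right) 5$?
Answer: $- \frac{62109}{5260} \approx -11.808$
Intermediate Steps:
$N = - \frac{37}{3}$ ($N = -4 + \frac{\left(-1 - 4\right) 5}{3} = -4 + \frac{\left(-5\right) 5}{3} = -4 + \frac{1}{3} \left(-25\right) = -4 - \frac{25}{3} = - \frac{37}{3} \approx -12.333$)
$A{\left(M \right)} = -90$ ($A{\left(M \right)} = - 9 \left(-1 - -11\right) = - 9 \left(-1 + 11\right) = \left(-9\right) 10 = -90$)
$L{\left(a \right)} = a \left(- \frac{37}{3} + a\right)$ ($L{\left(a \right)} = \left(a - \frac{37}{3}\right) a = \left(- \frac{37}{3} + a\right) a = a \left(- \frac{37}{3} + a\right)$)
$- \frac{87}{L{\left(\frac{9 - 4}{-3 - 6} \right)}} + \frac{A{\left(-4 \right)}}{-263} = - \frac{87}{\frac{1}{3} \frac{9 - 4}{-3 - 6} \left(-37 + 3 \frac{9 - 4}{-3 - 6}\right)} - \frac{90}{-263} = - \frac{87}{\frac{1}{3} \frac{5}{-9} \left(-37 + 3 \frac{5}{-9}\right)} - - \frac{90}{263} = - \frac{87}{\frac{1}{3} \cdot 5 \left(- \frac{1}{9}\right) \left(-37 + 3 \cdot 5 \left(- \frac{1}{9}\right)\right)} + \frac{90}{263} = - \frac{87}{\frac{1}{3} \left(- \frac{5}{9}\right) \left(-37 + 3 \left(- \frac{5}{9}\right)\right)} + \frac{90}{263} = - \frac{87}{\frac{1}{3} \left(- \frac{5}{9}\right) \left(-37 - \frac{5}{3}\right)} + \frac{90}{263} = - \frac{87}{\frac{1}{3} \left(- \frac{5}{9}\right) \left(- \frac{116}{3}\right)} + \frac{90}{263} = - \frac{87}{\frac{580}{81}} + \frac{90}{263} = \left(-87\right) \frac{81}{580} + \frac{90}{263} = - \frac{243}{20} + \frac{90}{263} = - \frac{62109}{5260}$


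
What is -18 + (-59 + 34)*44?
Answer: -1118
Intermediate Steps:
-18 + (-59 + 34)*44 = -18 - 25*44 = -18 - 1100 = -1118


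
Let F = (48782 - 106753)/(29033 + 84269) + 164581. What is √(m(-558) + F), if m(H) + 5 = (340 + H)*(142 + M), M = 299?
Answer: 3*√97617280662790/113302 ≈ 261.61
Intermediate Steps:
m(H) = 149935 + 441*H (m(H) = -5 + (340 + H)*(142 + 299) = -5 + (340 + H)*441 = -5 + (149940 + 441*H) = 149935 + 441*H)
F = 18647298491/113302 (F = -57971/113302 + 164581 = 18647298491/113302 ≈ 1.6458e+5)
√(m(-558) + F) = √((149935 + 441*(-558)) + 18647298491/113302) = √((149935 - 246078) + 18647298491/113302) = √(-96143 + 18647298491/113302) = √(7754104305/113302) = 3*√97617280662790/113302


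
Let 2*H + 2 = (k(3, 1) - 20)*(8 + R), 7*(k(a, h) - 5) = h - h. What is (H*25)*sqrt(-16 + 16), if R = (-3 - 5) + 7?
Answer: 0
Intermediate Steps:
k(a, h) = 5 (k(a, h) = 5 + (h - h)/7 = 5 + (1/7)*0 = 5 + 0 = 5)
R = -1 (R = -8 + 7 = -1)
H = -107/2 (H = -1 + ((5 - 20)*(8 - 1))/2 = -1 + (-15*7)/2 = -1 + (1/2)*(-105) = -1 - 105/2 = -107/2 ≈ -53.500)
(H*25)*sqrt(-16 + 16) = (-107/2*25)*sqrt(-16 + 16) = -2675*sqrt(0)/2 = -2675/2*0 = 0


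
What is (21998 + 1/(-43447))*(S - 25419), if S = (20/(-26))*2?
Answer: -315842878548035/564811 ≈ -5.5920e+8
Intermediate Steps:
S = -20/13 (S = -1/26*20*2 = -10/13*2 = -20/13 ≈ -1.5385)
(21998 + 1/(-43447))*(S - 25419) = (21998 + 1/(-43447))*(-20/13 - 25419) = (21998 - 1/43447)*(-330467/13) = (955747105/43447)*(-330467/13) = -315842878548035/564811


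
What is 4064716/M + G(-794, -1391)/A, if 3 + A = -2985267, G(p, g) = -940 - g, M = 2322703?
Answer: 12133227194267/6933895584810 ≈ 1.7498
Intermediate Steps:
A = -2985270 (A = -3 - 2985267 = -2985270)
4064716/M + G(-794, -1391)/A = 4064716/2322703 + (-940 - 1*(-1391))/(-2985270) = 4064716*(1/2322703) + (-940 + 1391)*(-1/2985270) = 4064716/2322703 + 451*(-1/2985270) = 4064716/2322703 - 451/2985270 = 12133227194267/6933895584810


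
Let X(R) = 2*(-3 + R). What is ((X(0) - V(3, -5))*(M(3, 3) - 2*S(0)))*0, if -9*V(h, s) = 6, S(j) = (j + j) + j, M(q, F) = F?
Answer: 0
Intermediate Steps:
S(j) = 3*j (S(j) = 2*j + j = 3*j)
V(h, s) = -⅔ (V(h, s) = -⅑*6 = -⅔)
X(R) = -6 + 2*R
((X(0) - V(3, -5))*(M(3, 3) - 2*S(0)))*0 = (((-6 + 2*0) - 1*(-⅔))*(3 - 6*0))*0 = (((-6 + 0) + ⅔)*(3 - 2*0))*0 = ((-6 + ⅔)*(3 + 0))*0 = -16/3*3*0 = -16*0 = 0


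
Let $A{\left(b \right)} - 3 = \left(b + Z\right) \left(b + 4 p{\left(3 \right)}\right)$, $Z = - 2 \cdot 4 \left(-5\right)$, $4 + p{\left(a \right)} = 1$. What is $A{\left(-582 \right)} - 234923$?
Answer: $87028$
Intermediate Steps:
$p{\left(a \right)} = -3$ ($p{\left(a \right)} = -4 + 1 = -3$)
$Z = 40$ ($Z = \left(-2\right) \left(-20\right) = 40$)
$A{\left(b \right)} = 3 + \left(-12 + b\right) \left(40 + b\right)$ ($A{\left(b \right)} = 3 + \left(b + 40\right) \left(b + 4 \left(-3\right)\right) = 3 + \left(40 + b\right) \left(b - 12\right) = 3 + \left(40 + b\right) \left(-12 + b\right) = 3 + \left(-12 + b\right) \left(40 + b\right)$)
$A{\left(-582 \right)} - 234923 = \left(-477 + \left(-582\right)^{2} + 28 \left(-582\right)\right) - 234923 = \left(-477 + 338724 - 16296\right) - 234923 = 321951 - 234923 = 87028$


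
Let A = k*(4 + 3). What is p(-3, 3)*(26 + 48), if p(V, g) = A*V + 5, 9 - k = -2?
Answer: -16724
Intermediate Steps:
k = 11 (k = 9 - 1*(-2) = 9 + 2 = 11)
A = 77 (A = 11*(4 + 3) = 11*7 = 77)
p(V, g) = 5 + 77*V (p(V, g) = 77*V + 5 = 5 + 77*V)
p(-3, 3)*(26 + 48) = (5 + 77*(-3))*(26 + 48) = (5 - 231)*74 = -226*74 = -16724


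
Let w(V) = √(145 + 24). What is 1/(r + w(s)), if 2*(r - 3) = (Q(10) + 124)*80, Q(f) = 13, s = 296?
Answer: 1/5496 ≈ 0.00018195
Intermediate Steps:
w(V) = 13 (w(V) = √169 = 13)
r = 5483 (r = 3 + ((13 + 124)*80)/2 = 3 + (137*80)/2 = 3 + (½)*10960 = 3 + 5480 = 5483)
1/(r + w(s)) = 1/(5483 + 13) = 1/5496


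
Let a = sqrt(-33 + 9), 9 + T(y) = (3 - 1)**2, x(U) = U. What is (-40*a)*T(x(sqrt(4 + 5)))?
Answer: 400*I*sqrt(6) ≈ 979.8*I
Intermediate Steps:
T(y) = -5 (T(y) = -9 + (3 - 1)**2 = -9 + 2**2 = -9 + 4 = -5)
a = 2*I*sqrt(6) (a = sqrt(-24) = 2*I*sqrt(6) ≈ 4.899*I)
(-40*a)*T(x(sqrt(4 + 5))) = -80*I*sqrt(6)*(-5) = 400*I*sqrt(6)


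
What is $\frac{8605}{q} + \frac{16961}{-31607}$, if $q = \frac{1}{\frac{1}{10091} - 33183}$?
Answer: $- \frac{91071817512477671}{318946237} \approx -2.8554 \cdot 10^{8}$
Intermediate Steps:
$q = - \frac{10091}{334849652}$ ($q = \frac{1}{\frac{1}{10091} - 33183} = \frac{1}{- \frac{334849652}{10091}} = - \frac{10091}{334849652} \approx -3.0136 \cdot 10^{-5}$)
$\frac{8605}{q} + \frac{16961}{-31607} = \frac{8605}{- \frac{10091}{334849652}} + \frac{16961}{-31607} = 8605 \left(- \frac{334849652}{10091}\right) + 16961 \left(- \frac{1}{31607}\right) = - \frac{2881381255460}{10091} - \frac{16961}{31607} = - \frac{91071817512477671}{318946237}$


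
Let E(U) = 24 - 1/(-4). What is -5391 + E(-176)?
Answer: -21467/4 ≈ -5366.8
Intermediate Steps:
E(U) = 97/4 (E(U) = 24 - 1*(-¼) = 24 + ¼ = 97/4)
-5391 + E(-176) = -5391 + 97/4 = -21467/4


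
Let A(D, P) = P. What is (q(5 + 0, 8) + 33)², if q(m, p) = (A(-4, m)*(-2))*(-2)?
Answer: 2809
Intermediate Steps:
q(m, p) = 4*m (q(m, p) = (m*(-2))*(-2) = -2*m*(-2) = 4*m)
(q(5 + 0, 8) + 33)² = (4*(5 + 0) + 33)² = (4*5 + 33)² = (20 + 33)² = 53² = 2809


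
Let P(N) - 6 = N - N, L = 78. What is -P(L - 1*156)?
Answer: -6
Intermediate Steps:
P(N) = 6 (P(N) = 6 + (N - N) = 6 + 0 = 6)
-P(L - 1*156) = -1*6 = -6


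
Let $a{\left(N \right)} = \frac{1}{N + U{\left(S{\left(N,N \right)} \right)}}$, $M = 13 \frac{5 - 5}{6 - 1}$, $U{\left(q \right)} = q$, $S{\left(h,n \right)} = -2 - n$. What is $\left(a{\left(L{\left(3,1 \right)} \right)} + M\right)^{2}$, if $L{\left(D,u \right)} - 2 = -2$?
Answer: $\frac{1}{4} \approx 0.25$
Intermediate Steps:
$L{\left(D,u \right)} = 0$ ($L{\left(D,u \right)} = 2 - 2 = 0$)
$M = 0$ ($M = 13 \cdot \frac{0}{5} = 13 \cdot 0 \cdot \frac{1}{5} = 13 \cdot 0 = 0$)
$a{\left(N \right)} = - \frac{1}{2}$ ($a{\left(N \right)} = \frac{1}{N - \left(2 + N\right)} = \frac{1}{-2} = - \frac{1}{2}$)
$\left(a{\left(L{\left(3,1 \right)} \right)} + M\right)^{2} = \left(- \frac{1}{2} + 0\right)^{2} = \left(- \frac{1}{2}\right)^{2} = \frac{1}{4}$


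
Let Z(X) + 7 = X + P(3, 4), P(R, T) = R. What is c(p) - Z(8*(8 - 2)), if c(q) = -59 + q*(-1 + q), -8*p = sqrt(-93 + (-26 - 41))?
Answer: -211/2 + I*sqrt(10)/2 ≈ -105.5 + 1.5811*I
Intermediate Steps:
Z(X) = -4 + X (Z(X) = -7 + (X + 3) = -7 + (3 + X) = -4 + X)
p = -I*sqrt(10)/2 (p = -sqrt(-93 + (-26 - 41))/8 = -sqrt(-93 - 67)/8 = -I*sqrt(10)/2 ≈ -1.5811*I)
c(p) - Z(8*(8 - 2)) = (-59 + (-I*sqrt(10)/2)**2 - (-1)*I*sqrt(10)/2) - (-4 + 8*(8 - 2)) = (-59 - 5/2 + I*sqrt(10)/2) - (-4 + 8*6) = (-123/2 + I*sqrt(10)/2) - (-4 + 48) = (-123/2 + I*sqrt(10)/2) - 1*44 = (-123/2 + I*sqrt(10)/2) - 44 = -211/2 + I*sqrt(10)/2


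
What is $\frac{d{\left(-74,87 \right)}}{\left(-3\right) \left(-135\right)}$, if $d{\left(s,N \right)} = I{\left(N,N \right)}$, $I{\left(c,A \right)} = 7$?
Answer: $\frac{7}{405} \approx 0.017284$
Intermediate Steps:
$d{\left(s,N \right)} = 7$
$\frac{d{\left(-74,87 \right)}}{\left(-3\right) \left(-135\right)} = \frac{7}{\left(-3\right) \left(-135\right)} = \frac{7}{405}$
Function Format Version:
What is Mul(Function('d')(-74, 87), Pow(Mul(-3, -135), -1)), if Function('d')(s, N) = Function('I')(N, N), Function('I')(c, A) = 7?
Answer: Rational(7, 405) ≈ 0.017284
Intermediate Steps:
Function('d')(s, N) = 7
Mul(Function('d')(-74, 87), Pow(Mul(-3, -135), -1)) = Mul(7, Pow(Mul(-3, -135), -1)) = Mul(7, Pow(405, -1)) = Mul(7, Rational(1, 405)) = Rational(7, 405)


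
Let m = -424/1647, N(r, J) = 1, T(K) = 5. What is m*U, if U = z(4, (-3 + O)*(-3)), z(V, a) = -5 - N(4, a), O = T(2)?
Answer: 848/549 ≈ 1.5446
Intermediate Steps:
O = 5
z(V, a) = -6 (z(V, a) = -5 - 1*1 = -5 - 1 = -6)
m = -424/1647 (m = -424*1/1647 = -424/1647 ≈ -0.25744)
U = -6
m*U = -424/1647*(-6) = 848/549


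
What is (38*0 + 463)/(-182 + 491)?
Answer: 463/309 ≈ 1.4984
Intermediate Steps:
(38*0 + 463)/(-182 + 491) = (0 + 463)/309 = 463*(1/309) = 463/309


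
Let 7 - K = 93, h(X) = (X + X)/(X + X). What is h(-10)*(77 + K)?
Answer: -9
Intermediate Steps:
h(X) = 1 (h(X) = (2*X)/((2*X)) = (2*X)*(1/(2*X)) = 1)
K = -86 (K = 7 - 1*93 = 7 - 93 = -86)
h(-10)*(77 + K) = 1*(77 - 86) = 1*(-9) = -9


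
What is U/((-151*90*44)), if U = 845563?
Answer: -845563/597960 ≈ -1.4141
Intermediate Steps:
U/((-151*90*44)) = 845563/((-151*90*44)) = 845563/((-13590*44)) = 845563/(-597960) = 845563*(-1/597960) = -845563/597960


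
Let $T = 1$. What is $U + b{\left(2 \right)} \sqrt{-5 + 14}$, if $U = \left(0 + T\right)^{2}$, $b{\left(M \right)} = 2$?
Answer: $7$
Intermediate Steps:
$U = 1$ ($U = \left(0 + 1\right)^{2} = 1^{2} = 1$)
$U + b{\left(2 \right)} \sqrt{-5 + 14} = 1 + 2 \sqrt{-5 + 14} = 1 + 2 \sqrt{9} = 1 + 2 \cdot 3 = 1 + 6 = 7$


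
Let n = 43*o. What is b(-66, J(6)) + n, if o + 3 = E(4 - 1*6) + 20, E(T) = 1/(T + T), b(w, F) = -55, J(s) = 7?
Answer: 2661/4 ≈ 665.25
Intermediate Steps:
E(T) = 1/(2*T)
o = 67/4 (o = -3 + (1/(2*(4 - 1*6)) + 20) = -3 + (1/(2*(4 - 6)) + 20) = -3 + ((1/2)/(-2) + 20) = -3 + ((1/2)*(-1/2) + 20) = -3 + (-1/4 + 20) = -3 + 79/4 = 67/4 ≈ 16.750)
n = 2881/4 (n = 43*(67/4) = 2881/4 ≈ 720.25)
b(-66, J(6)) + n = -55 + 2881/4 = 2661/4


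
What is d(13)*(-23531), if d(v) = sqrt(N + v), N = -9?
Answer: -47062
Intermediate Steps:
d(v) = sqrt(-9 + v)
d(13)*(-23531) = sqrt(-9 + 13)*(-23531) = sqrt(4)*(-23531) = 2*(-23531) = -47062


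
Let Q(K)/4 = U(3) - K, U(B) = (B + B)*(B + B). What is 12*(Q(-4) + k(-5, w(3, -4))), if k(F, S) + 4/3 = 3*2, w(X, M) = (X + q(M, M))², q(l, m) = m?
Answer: 1976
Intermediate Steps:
w(X, M) = (M + X)² (w(X, M) = (X + M)² = (M + X)²)
k(F, S) = 14/3 (k(F, S) = -4/3 + 3*2 = -4/3 + 6 = 14/3)
U(B) = 4*B² (U(B) = (2*B)*(2*B) = 4*B²)
Q(K) = 144 - 4*K (Q(K) = 4*(4*3² - K) = 4*(4*9 - K) = 4*(36 - K) = 144 - 4*K)
12*(Q(-4) + k(-5, w(3, -4))) = 12*((144 - 4*(-4)) + 14/3) = 12*((144 + 16) + 14/3) = 12*(160 + 14/3) = 12*(494/3) = 1976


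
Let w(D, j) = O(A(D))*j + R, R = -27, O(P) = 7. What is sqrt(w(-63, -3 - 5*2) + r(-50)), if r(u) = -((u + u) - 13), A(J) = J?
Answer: I*sqrt(5) ≈ 2.2361*I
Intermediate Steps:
r(u) = 13 - 2*u (r(u) = -(2*u - 13) = -(-13 + 2*u) = 13 - 2*u)
w(D, j) = -27 + 7*j (w(D, j) = 7*j - 27 = -27 + 7*j)
sqrt(w(-63, -3 - 5*2) + r(-50)) = sqrt((-27 + 7*(-3 - 5*2)) + (13 - 2*(-50))) = sqrt((-27 + 7*(-3 - 10)) + (13 + 100)) = sqrt((-27 + 7*(-13)) + 113) = sqrt((-27 - 91) + 113) = sqrt(-118 + 113) = sqrt(-5) = I*sqrt(5)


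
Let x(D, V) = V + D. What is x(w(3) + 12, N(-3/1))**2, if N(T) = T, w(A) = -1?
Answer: 64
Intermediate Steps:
x(D, V) = D + V
x(w(3) + 12, N(-3/1))**2 = ((-1 + 12) - 3/1)**2 = (11 - 3*1)**2 = (11 - 3)**2 = 8**2 = 64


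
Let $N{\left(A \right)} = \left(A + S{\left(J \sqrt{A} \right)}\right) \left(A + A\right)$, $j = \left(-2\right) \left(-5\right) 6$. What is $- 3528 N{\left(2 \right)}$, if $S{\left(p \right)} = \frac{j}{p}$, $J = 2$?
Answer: $-28224 - 211680 \sqrt{2} \approx -3.2758 \cdot 10^{5}$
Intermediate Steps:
$j = 60$ ($j = 10 \cdot 6 = 60$)
$S{\left(p \right)} = \frac{60}{p}$
$N{\left(A \right)} = 2 A \left(A + \frac{30}{\sqrt{A}}\right)$ ($N{\left(A \right)} = \left(A + \frac{60}{2 \sqrt{A}}\right) \left(A + A\right) = \left(A + 60 \frac{1}{2 \sqrt{A}}\right) 2 A = \left(A + \frac{30}{\sqrt{A}}\right) 2 A = 2 A \left(A + \frac{30}{\sqrt{A}}\right)$)
$- 3528 N{\left(2 \right)} = - 3528 \left(2 \cdot 2^{2} + 60 \sqrt{2}\right) = - 3528 \left(2 \cdot 4 + 60 \sqrt{2}\right) = - 3528 \left(8 + 60 \sqrt{2}\right) = -28224 - 211680 \sqrt{2}$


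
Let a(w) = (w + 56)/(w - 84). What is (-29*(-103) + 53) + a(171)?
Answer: 264707/87 ≈ 3042.6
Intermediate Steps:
a(w) = (56 + w)/(-84 + w)
(-29*(-103) + 53) + a(171) = (-29*(-103) + 53) + (56 + 171)/(-84 + 171) = (2987 + 53) + 227/87 = 3040 + (1/87)*227 = 3040 + 227/87 = 264707/87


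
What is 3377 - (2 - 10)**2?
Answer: 3313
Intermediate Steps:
3377 - (2 - 10)**2 = 3377 - 1*(-8)**2 = 3377 - 1*64 = 3377 - 64 = 3313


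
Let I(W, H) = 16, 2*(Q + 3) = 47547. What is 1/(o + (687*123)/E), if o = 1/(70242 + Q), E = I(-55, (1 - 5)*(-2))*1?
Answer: 3008400/15888300557 ≈ 0.00018935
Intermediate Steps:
Q = 47541/2 (Q = -3 + (½)*47547 = -3 + 47547/2 = 47541/2 ≈ 23771.)
E = 16 (E = 16*1 = 16)
o = 2/188025 (o = 1/(70242 + 47541/2) = 1/(188025/2) = 2/188025 ≈ 1.0637e-5)
1/(o + (687*123)/E) = 1/(2/188025 + (687*123)/16) = 1/(2/188025 + 84501*(1/16)) = 1/(2/188025 + 84501/16) = 1/(15888300557/3008400) = 3008400/15888300557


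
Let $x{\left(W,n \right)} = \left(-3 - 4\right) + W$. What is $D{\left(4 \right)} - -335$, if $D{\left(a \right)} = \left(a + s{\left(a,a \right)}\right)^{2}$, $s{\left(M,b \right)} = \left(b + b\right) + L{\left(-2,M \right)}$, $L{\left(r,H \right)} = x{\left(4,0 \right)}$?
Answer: $416$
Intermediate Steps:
$x{\left(W,n \right)} = -7 + W$
$L{\left(r,H \right)} = -3$ ($L{\left(r,H \right)} = -7 + 4 = -3$)
$s{\left(M,b \right)} = -3 + 2 b$ ($s{\left(M,b \right)} = \left(b + b\right) - 3 = 2 b - 3 = -3 + 2 b$)
$D{\left(a \right)} = \left(-3 + 3 a\right)^{2}$ ($D{\left(a \right)} = \left(a + \left(-3 + 2 a\right)\right)^{2} = \left(-3 + 3 a\right)^{2}$)
$D{\left(4 \right)} - -335 = 9 \left(-1 + 4\right)^{2} - -335 = 9 \cdot 3^{2} + 335 = 9 \cdot 9 + 335 = 81 + 335 = 416$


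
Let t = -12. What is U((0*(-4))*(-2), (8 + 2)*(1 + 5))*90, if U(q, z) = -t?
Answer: 1080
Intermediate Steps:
U(q, z) = 12 (U(q, z) = -1*(-12) = 12)
U((0*(-4))*(-2), (8 + 2)*(1 + 5))*90 = 12*90 = 1080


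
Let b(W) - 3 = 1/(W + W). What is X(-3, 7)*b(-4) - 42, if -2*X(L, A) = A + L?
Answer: -191/4 ≈ -47.750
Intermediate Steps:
b(W) = 3 + 1/(2*W) (b(W) = 3 + 1/(W + W) = 3 + 1/(2*W))
X(L, A) = -A/2 - L/2 (X(L, A) = -(A + L)/2 = -A/2 - L/2)
X(-3, 7)*b(-4) - 42 = (-½*7 - ½*(-3))*(3 + (½)/(-4)) - 42 = (-7/2 + 3/2)*(3 + (½)*(-¼)) - 42 = -2*(3 - ⅛) - 42 = -2*23/8 - 42 = -23/4 - 42 = -191/4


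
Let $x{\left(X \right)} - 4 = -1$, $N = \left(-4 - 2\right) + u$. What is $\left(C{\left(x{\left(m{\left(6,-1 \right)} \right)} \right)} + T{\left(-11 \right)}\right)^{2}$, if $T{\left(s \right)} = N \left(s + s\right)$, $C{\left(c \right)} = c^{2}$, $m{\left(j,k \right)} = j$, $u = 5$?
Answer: $961$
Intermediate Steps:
$N = -1$ ($N = \left(-4 - 2\right) + 5 = -6 + 5 = -1$)
$x{\left(X \right)} = 3$ ($x{\left(X \right)} = 4 - 1 = 3$)
$T{\left(s \right)} = - 2 s$ ($T{\left(s \right)} = - (s + s) = - 2 s$)
$\left(C{\left(x{\left(m{\left(6,-1 \right)} \right)} \right)} + T{\left(-11 \right)}\right)^{2} = \left(3^{2} - -22\right)^{2} = \left(9 + 22\right)^{2} = 31^{2} = 961$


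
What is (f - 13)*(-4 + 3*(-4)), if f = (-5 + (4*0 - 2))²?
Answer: -576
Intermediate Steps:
f = 49 (f = (-5 + (0 - 2))² = (-5 - 2)² = (-7)² = 49)
(f - 13)*(-4 + 3*(-4)) = (49 - 13)*(-4 + 3*(-4)) = 36*(-4 - 12) = 36*(-16) = -576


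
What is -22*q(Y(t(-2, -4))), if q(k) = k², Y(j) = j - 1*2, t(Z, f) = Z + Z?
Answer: -792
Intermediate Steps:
t(Z, f) = 2*Z
Y(j) = -2 + j (Y(j) = j - 2 = -2 + j)
-22*q(Y(t(-2, -4))) = -22*(-2 + 2*(-2))² = -22*(-2 - 4)² = -22*(-6)² = -22*36 = -792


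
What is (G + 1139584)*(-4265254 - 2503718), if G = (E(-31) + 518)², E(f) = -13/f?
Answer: -9161243571101580/961 ≈ -9.5330e+12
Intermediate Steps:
G = 258277041/961 (G = (-13/(-31) + 518)² = (-13*(-1/31) + 518)² = (13/31 + 518)² = (16071/31)² = 258277041/961 ≈ 2.6876e+5)
(G + 1139584)*(-4265254 - 2503718) = (258277041/961 + 1139584)*(-4265254 - 2503718) = (1353417265/961)*(-6768972) = -9161243571101580/961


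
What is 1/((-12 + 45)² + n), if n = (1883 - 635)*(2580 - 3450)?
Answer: -1/1084671 ≈ -9.2194e-7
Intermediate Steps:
n = -1085760 (n = 1248*(-870) = -1085760)
1/((-12 + 45)² + n) = 1/((-12 + 45)² - 1085760) = 1/(33² - 1085760) = 1/(1089 - 1085760) = 1/(-1084671) = -1/1084671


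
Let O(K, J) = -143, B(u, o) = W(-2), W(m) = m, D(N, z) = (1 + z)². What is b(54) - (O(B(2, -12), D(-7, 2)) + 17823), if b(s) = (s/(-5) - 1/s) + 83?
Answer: -4754111/270 ≈ -17608.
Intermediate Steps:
B(u, o) = -2
b(s) = 83 - 1/s - s/5 (b(s) = (s*(-⅕) - 1/s) + 83 = (-s/5 - 1/s) + 83 = (-1/s - s/5) + 83 = 83 - 1/s - s/5)
b(54) - (O(B(2, -12), D(-7, 2)) + 17823) = (83 - 1/54 - ⅕*54) - (-143 + 17823) = (83 - 1*1/54 - 54/5) - 1*17680 = (83 - 1/54 - 54/5) - 17680 = 19489/270 - 17680 = -4754111/270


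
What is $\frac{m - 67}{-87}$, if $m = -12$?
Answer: $\frac{79}{87} \approx 0.90805$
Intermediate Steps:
$\frac{m - 67}{-87} = \frac{-12 - 67}{-87} = \left(-79\right) \left(- \frac{1}{87}\right) = \frac{79}{87}$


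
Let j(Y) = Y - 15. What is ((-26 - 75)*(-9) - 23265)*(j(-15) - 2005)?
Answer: 45494460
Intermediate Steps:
j(Y) = -15 + Y
((-26 - 75)*(-9) - 23265)*(j(-15) - 2005) = ((-26 - 75)*(-9) - 23265)*((-15 - 15) - 2005) = (-101*(-9) - 23265)*(-30 - 2005) = (909 - 23265)*(-2035) = -22356*(-2035) = 45494460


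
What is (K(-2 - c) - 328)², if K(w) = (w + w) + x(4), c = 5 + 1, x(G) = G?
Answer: 115600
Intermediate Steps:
c = 6
K(w) = 4 + 2*w (K(w) = (w + w) + 4 = 2*w + 4 = 4 + 2*w)
(K(-2 - c) - 328)² = ((4 + 2*(-2 - 1*6)) - 328)² = ((4 + 2*(-2 - 6)) - 328)² = ((4 + 2*(-8)) - 328)² = ((4 - 16) - 328)² = (-12 - 328)² = (-340)² = 115600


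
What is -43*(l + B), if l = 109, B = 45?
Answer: -6622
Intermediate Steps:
-43*(l + B) = -43*(109 + 45) = -43*154 = -6622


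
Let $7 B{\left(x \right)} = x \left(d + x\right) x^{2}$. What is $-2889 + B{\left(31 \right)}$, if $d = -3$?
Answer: $116275$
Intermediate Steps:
$B{\left(x \right)} = \frac{x^{3} \left(-3 + x\right)}{7}$ ($B{\left(x \right)} = \frac{x \left(-3 + x\right) x^{2}}{7} = \frac{x^{3} \left(-3 + x\right)}{7}$)
$-2889 + B{\left(31 \right)} = -2889 + \frac{31^{3} \left(-3 + 31\right)}{7} = -2889 + \frac{1}{7} \cdot 29791 \cdot 28 = -2889 + 119164 = 116275$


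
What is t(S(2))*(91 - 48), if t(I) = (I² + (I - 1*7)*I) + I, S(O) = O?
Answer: -172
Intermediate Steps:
t(I) = I + I² + I*(-7 + I) (t(I) = (I² + (I - 7)*I) + I = (I² + (-7 + I)*I) + I = (I² + I*(-7 + I)) + I = I + I² + I*(-7 + I))
t(S(2))*(91 - 48) = (2*2*(-3 + 2))*(91 - 48) = (2*2*(-1))*43 = -4*43 = -172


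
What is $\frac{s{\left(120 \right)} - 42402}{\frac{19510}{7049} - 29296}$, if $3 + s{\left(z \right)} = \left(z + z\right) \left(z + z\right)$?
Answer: $- \frac{107109555}{206487994} \approx -0.51872$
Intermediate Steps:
$s{\left(z \right)} = -3 + 4 z^{2}$ ($s{\left(z \right)} = -3 + \left(z + z\right) \left(z + z\right) = -3 + 2 z 2 z = -3 + 4 z^{2}$)
$\frac{s{\left(120 \right)} - 42402}{\frac{19510}{7049} - 29296} = \frac{\left(-3 + 4 \cdot 120^{2}\right) - 42402}{\frac{19510}{7049} - 29296} = \frac{\left(-3 + 4 \cdot 14400\right) - 42402}{19510 \cdot \frac{1}{7049} - 29296} = \frac{\left(-3 + 57600\right) - 42402}{\frac{19510}{7049} - 29296} = \frac{57597 - 42402}{- \frac{206487994}{7049}} = 15195 \left(- \frac{7049}{206487994}\right) = - \frac{107109555}{206487994}$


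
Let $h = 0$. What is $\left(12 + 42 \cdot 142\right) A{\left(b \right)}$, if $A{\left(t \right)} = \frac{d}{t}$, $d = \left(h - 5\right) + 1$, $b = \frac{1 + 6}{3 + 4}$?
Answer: $-23904$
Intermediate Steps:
$b = 1$ ($b = \frac{7}{7} = 7 \cdot \frac{1}{7} = 1$)
$d = -4$ ($d = \left(0 - 5\right) + 1 = -5 + 1 = -4$)
$A{\left(t \right)} = - \frac{4}{t}$
$\left(12 + 42 \cdot 142\right) A{\left(b \right)} = \left(12 + 42 \cdot 142\right) \left(- \frac{4}{1}\right) = \left(12 + 5964\right) \left(\left(-4\right) 1\right) = 5976 \left(-4\right) = -23904$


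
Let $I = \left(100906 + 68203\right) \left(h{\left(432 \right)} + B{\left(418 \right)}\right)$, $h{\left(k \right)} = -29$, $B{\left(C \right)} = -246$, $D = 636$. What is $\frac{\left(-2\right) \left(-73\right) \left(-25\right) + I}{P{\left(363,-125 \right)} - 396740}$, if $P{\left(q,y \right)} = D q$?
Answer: $\frac{46508625}{165872} \approx 280.39$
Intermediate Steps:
$P{\left(q,y \right)} = 636 q$
$I = -46504975$ ($I = \left(100906 + 68203\right) \left(-29 - 246\right) = 169109 \left(-275\right) = -46504975$)
$\frac{\left(-2\right) \left(-73\right) \left(-25\right) + I}{P{\left(363,-125 \right)} - 396740} = \frac{\left(-2\right) \left(-73\right) \left(-25\right) - 46504975}{636 \cdot 363 - 396740} = \frac{146 \left(-25\right) - 46504975}{230868 - 396740} = \frac{-3650 - 46504975}{-165872} = \left(-46508625\right) \left(- \frac{1}{165872}\right) = \frac{46508625}{165872}$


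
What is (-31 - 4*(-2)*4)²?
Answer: 1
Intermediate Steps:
(-31 - 4*(-2)*4)² = (-31 + 8*4)² = (-31 + 32)² = 1² = 1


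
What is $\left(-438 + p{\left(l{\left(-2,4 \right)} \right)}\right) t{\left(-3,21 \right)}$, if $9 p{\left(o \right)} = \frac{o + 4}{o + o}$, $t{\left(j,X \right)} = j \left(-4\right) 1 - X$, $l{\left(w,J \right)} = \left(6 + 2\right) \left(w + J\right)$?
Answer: $\frac{31531}{8} \approx 3941.4$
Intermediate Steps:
$l{\left(w,J \right)} = 8 J + 8 w$ ($l{\left(w,J \right)} = 8 \left(J + w\right) = 8 J + 8 w$)
$t{\left(j,X \right)} = - X - 4 j$ ($t{\left(j,X \right)} = - 4 j 1 - X = - 4 j - X = - X - 4 j$)
$p{\left(o \right)} = \frac{4 + o}{18 o}$ ($p{\left(o \right)} = \frac{\left(o + 4\right) \frac{1}{o + o}}{9} = \frac{\left(4 + o\right) \frac{1}{2 o}}{9} = \frac{\frac{1}{2} \frac{1}{o} \left(4 + o\right)}{9} = \frac{4 + o}{18 o}$)
$\left(-438 + p{\left(l{\left(-2,4 \right)} \right)}\right) t{\left(-3,21 \right)} = \left(-438 + \frac{4 + \left(8 \cdot 4 + 8 \left(-2\right)\right)}{18 \left(8 \cdot 4 + 8 \left(-2\right)\right)}\right) \left(\left(-1\right) 21 - -12\right) = \left(-438 + \frac{4 + \left(32 - 16\right)}{18 \left(32 - 16\right)}\right) \left(-21 + 12\right) = \left(-438 + \frac{4 + 16}{18 \cdot 16}\right) \left(-9\right) = \left(-438 + \frac{1}{18} \cdot \frac{1}{16} \cdot 20\right) \left(-9\right) = \left(-438 + \frac{5}{72}\right) \left(-9\right) = \left(- \frac{31531}{72}\right) \left(-9\right) = \frac{31531}{8}$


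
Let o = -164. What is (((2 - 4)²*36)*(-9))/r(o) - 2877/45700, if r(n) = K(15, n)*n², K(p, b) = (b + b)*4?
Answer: -1585360311/25197517600 ≈ -0.062917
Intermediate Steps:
K(p, b) = 8*b (K(p, b) = (2*b)*4 = 8*b)
r(n) = 8*n³ (r(n) = (8*n)*n² = 8*n³)
(((2 - 4)²*36)*(-9))/r(o) - 2877/45700 = (((2 - 4)²*36)*(-9))/((8*(-164)³)) - 2877/45700 = (((-2)²*36)*(-9))/((8*(-4410944))) - 2877*1/45700 = ((4*36)*(-9))/(-35287552) - 2877/45700 = (144*(-9))*(-1/35287552) - 2877/45700 = -1296*(-1/35287552) - 2877/45700 = 81/2205472 - 2877/45700 = -1585360311/25197517600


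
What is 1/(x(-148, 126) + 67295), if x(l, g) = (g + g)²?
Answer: 1/130799 ≈ 7.6453e-6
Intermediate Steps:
x(l, g) = 4*g² (x(l, g) = (2*g)² = 4*g²)
1/(x(-148, 126) + 67295) = 1/(4*126² + 67295) = 1/(4*15876 + 67295) = 1/(63504 + 67295) = 1/130799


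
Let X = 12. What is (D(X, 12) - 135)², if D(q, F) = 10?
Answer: 15625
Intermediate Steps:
(D(X, 12) - 135)² = (10 - 135)² = (-125)² = 15625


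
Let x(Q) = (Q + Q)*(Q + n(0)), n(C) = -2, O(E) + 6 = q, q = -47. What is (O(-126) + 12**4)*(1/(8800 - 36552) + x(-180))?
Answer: 37608127219637/27752 ≈ 1.3551e+9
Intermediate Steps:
O(E) = -53 (O(E) = -6 - 47 = -53)
x(Q) = 2*Q*(-2 + Q) (x(Q) = (Q + Q)*(Q - 2) = (2*Q)*(-2 + Q) = 2*Q*(-2 + Q))
(O(-126) + 12**4)*(1/(8800 - 36552) + x(-180)) = (-53 + 12**4)*(1/(8800 - 36552) + 2*(-180)*(-2 - 180)) = (-53 + 20736)*(1/(-27752) + 2*(-180)*(-182)) = 20683*(-1/27752 + 65520) = 20683*(1818311039/27752) = 37608127219637/27752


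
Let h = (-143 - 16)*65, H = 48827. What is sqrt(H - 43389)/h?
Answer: -sqrt(5438)/10335 ≈ -0.0071352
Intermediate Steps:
h = -10335 (h = -159*65 = -10335)
sqrt(H - 43389)/h = sqrt(48827 - 43389)/(-10335) = sqrt(5438)*(-1/10335) = -sqrt(5438)/10335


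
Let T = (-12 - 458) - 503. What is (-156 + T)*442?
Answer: -499018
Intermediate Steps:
T = -973 (T = -470 - 503 = -973)
(-156 + T)*442 = (-156 - 973)*442 = -1129*442 = -499018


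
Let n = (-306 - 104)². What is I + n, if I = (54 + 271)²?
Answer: 273725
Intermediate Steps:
I = 105625 (I = 325² = 105625)
n = 168100 (n = (-410)² = 168100)
I + n = 105625 + 168100 = 273725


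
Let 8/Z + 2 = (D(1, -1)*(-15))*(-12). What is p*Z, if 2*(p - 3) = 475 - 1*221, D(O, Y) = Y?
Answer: -40/7 ≈ -5.7143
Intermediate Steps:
p = 130 (p = 3 + (475 - 1*221)/2 = 3 + (475 - 221)/2 = 3 + (½)*254 = 3 + 127 = 130)
Z = -4/91 (Z = 8/(-2 - 1*(-15)*(-12)) = 8/(-2 + 15*(-12)) = 8/(-2 - 180) = 8/(-182) = 8*(-1/182) = -4/91 ≈ -0.043956)
p*Z = 130*(-4/91) = -40/7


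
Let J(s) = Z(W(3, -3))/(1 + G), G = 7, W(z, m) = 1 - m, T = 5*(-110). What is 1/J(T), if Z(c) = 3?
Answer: 8/3 ≈ 2.6667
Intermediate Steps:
T = -550
J(s) = 3/8 (J(s) = 3/(1 + 7) = 3/8)
1/J(T) = 1/(3/8) = 8/3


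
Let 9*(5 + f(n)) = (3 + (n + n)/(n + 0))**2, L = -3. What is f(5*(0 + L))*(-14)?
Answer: 280/9 ≈ 31.111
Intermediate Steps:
f(n) = -20/9 (f(n) = -5 + (3 + (n + n)/(n + 0))**2/9 = -5 + (3 + (2*n)/n)**2/9 = -5 + (3 + 2)**2/9 = -5 + (1/9)*5**2 = -5 + (1/9)*25 = -5 + 25/9 = -20/9)
f(5*(0 + L))*(-14) = -20/9*(-14) = 280/9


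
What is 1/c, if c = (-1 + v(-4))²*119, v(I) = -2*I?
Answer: 1/5831 ≈ 0.00017150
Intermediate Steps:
c = 5831 (c = (-1 - 2*(-4))²*119 = (-1 + 8)²*119 = 7²*119 = 49*119 = 5831)
1/c = 1/5831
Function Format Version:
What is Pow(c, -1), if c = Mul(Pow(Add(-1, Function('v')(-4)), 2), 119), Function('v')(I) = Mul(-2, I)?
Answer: Rational(1, 5831) ≈ 0.00017150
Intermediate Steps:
c = 5831 (c = Mul(Pow(Add(-1, Mul(-2, -4)), 2), 119) = Mul(Pow(Add(-1, 8), 2), 119) = Mul(Pow(7, 2), 119) = Mul(49, 119) = 5831)
Pow(c, -1) = Pow(5831, -1) = Rational(1, 5831)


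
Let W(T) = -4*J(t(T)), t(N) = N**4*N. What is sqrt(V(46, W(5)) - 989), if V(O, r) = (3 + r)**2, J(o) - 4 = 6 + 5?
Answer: 2*sqrt(565) ≈ 47.539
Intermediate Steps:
t(N) = N**5
J(o) = 15 (J(o) = 4 + (6 + 5) = 4 + 11 = 15)
W(T) = -60 (W(T) = -4*15 = -60)
sqrt(V(46, W(5)) - 989) = sqrt((3 - 60)**2 - 989) = sqrt((-57)**2 - 989) = sqrt(3249 - 989) = sqrt(2260) = 2*sqrt(565)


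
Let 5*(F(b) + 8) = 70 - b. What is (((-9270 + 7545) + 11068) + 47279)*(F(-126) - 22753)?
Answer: -6432768798/5 ≈ -1.2866e+9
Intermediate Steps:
F(b) = 6 - b/5 (F(b) = -8 + (70 - b)/5 = -8 + (14 - b/5) = 6 - b/5)
(((-9270 + 7545) + 11068) + 47279)*(F(-126) - 22753) = (((-9270 + 7545) + 11068) + 47279)*((6 - ⅕*(-126)) - 22753) = ((-1725 + 11068) + 47279)*((6 + 126/5) - 22753) = (9343 + 47279)*(156/5 - 22753) = 56622*(-113609/5) = -6432768798/5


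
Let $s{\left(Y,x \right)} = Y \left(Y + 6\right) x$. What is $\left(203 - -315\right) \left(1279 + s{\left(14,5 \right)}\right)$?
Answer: $1387722$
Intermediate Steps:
$s{\left(Y,x \right)} = Y x \left(6 + Y\right)$ ($s{\left(Y,x \right)} = Y \left(6 + Y\right) x = Y x \left(6 + Y\right)$)
$\left(203 - -315\right) \left(1279 + s{\left(14,5 \right)}\right) = \left(203 - -315\right) \left(1279 + 14 \cdot 5 \left(6 + 14\right)\right) = \left(203 + 315\right) \left(1279 + 14 \cdot 5 \cdot 20\right) = 518 \left(1279 + 1400\right) = 518 \cdot 2679 = 1387722$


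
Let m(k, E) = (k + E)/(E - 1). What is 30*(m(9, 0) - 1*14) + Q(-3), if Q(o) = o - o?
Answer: -690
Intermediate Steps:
m(k, E) = (E + k)/(-1 + E)
Q(o) = 0
30*(m(9, 0) - 1*14) + Q(-3) = 30*((0 + 9)/(-1 + 0) - 1*14) + 0 = 30*(9/(-1) - 14) + 0 = 30*(-1*9 - 14) + 0 = 30*(-9 - 14) + 0 = 30*(-23) + 0 = -690 + 0 = -690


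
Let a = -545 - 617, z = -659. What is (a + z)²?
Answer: 3316041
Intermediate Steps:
a = -1162
(a + z)² = (-1162 - 659)² = (-1821)² = 3316041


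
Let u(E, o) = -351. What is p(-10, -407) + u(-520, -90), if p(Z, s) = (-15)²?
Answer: -126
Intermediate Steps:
p(Z, s) = 225
p(-10, -407) + u(-520, -90) = 225 - 351 = -126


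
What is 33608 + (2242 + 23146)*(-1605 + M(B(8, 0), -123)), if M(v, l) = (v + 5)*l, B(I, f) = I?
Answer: -81309544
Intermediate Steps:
M(v, l) = l*(5 + v) (M(v, l) = (5 + v)*l = l*(5 + v))
33608 + (2242 + 23146)*(-1605 + M(B(8, 0), -123)) = 33608 + (2242 + 23146)*(-1605 - 123*(5 + 8)) = 33608 + 25388*(-1605 - 123*13) = 33608 + 25388*(-1605 - 1599) = 33608 + 25388*(-3204) = 33608 - 81343152 = -81309544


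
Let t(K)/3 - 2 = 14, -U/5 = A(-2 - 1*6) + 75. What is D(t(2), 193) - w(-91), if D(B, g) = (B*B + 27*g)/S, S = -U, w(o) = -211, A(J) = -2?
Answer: 16906/73 ≈ 231.59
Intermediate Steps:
U = -365 (U = -5*(-2 + 75) = -5*73 = -365)
t(K) = 48 (t(K) = 6 + 3*14 = 6 + 42 = 48)
S = 365 (S = -1*(-365) = 365)
D(B, g) = B**2/365 + 27*g/365 (D(B, g) = (B*B + 27*g)/365 = (B**2 + 27*g)*(1/365) = B**2/365 + 27*g/365)
D(t(2), 193) - w(-91) = ((1/365)*48**2 + (27/365)*193) - 1*(-211) = ((1/365)*2304 + 5211/365) + 211 = (2304/365 + 5211/365) + 211 = 1503/73 + 211 = 16906/73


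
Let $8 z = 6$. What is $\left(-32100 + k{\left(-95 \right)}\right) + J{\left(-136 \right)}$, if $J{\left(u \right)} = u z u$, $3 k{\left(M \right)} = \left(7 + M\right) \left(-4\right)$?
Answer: $- \frac{54332}{3} \approx -18111.0$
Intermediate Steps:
$k{\left(M \right)} = - \frac{28}{3} - \frac{4 M}{3}$ ($k{\left(M \right)} = \frac{\left(7 + M\right) \left(-4\right)}{3} = \frac{-28 - 4 M}{3} = - \frac{28}{3} - \frac{4 M}{3}$)
$z = \frac{3}{4}$ ($z = \frac{1}{8} \cdot 6 = \frac{3}{4} \approx 0.75$)
$J{\left(u \right)} = \frac{3 u^{2}}{4}$ ($J{\left(u \right)} = u \frac{3}{4} u = \frac{3 u}{4} u = \frac{3 u^{2}}{4}$)
$\left(-32100 + k{\left(-95 \right)}\right) + J{\left(-136 \right)} = \left(-32100 - - \frac{352}{3}\right) + \frac{3 \left(-136\right)^{2}}{4} = \left(-32100 + \left(- \frac{28}{3} + \frac{380}{3}\right)\right) + \frac{3}{4} \cdot 18496 = \left(-32100 + \frac{352}{3}\right) + 13872 = - \frac{95948}{3} + 13872 = - \frac{54332}{3}$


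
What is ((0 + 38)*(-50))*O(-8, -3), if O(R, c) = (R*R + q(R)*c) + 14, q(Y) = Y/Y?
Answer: -142500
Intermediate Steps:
q(Y) = 1
O(R, c) = 14 + c + R² (O(R, c) = (R*R + 1*c) + 14 = (R² + c) + 14 = (c + R²) + 14 = 14 + c + R²)
((0 + 38)*(-50))*O(-8, -3) = ((0 + 38)*(-50))*(14 - 3 + (-8)²) = (38*(-50))*(14 - 3 + 64) = -1900*75 = -142500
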